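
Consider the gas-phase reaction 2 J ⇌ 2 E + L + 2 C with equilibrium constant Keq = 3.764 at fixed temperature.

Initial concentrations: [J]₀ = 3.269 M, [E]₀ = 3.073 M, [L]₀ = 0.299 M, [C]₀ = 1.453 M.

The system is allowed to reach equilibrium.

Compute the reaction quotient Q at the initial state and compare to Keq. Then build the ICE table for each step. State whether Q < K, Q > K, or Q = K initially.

Q₀ = 0.5578; Q < K (proceeds forward)

Q₀ = 0.5578 vs Keq = 3.764 ⇒ Q<K, forward
Step 1:
                    J           E           L           C
  I             3.269       3.073       0.299       1.453
  C           -0.5239      0.5239       0.262      0.5239
  E             2.745       3.597       0.561       1.977
  solve Keq expr → x = 0.262; check Q = 3.764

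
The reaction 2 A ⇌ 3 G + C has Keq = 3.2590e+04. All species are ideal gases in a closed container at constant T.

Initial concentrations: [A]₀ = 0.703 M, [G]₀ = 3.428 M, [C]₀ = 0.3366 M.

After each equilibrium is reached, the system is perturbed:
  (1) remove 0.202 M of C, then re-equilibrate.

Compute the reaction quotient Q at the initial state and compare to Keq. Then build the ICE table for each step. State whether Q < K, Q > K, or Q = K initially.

Q₀ = 27.44 vs Keq = 3.2590e+04 ⇒ Q<K, forward
Step 1:
                   A          G          C
  Initial      0.703      3.428     0.3366
  Change      -0.661     0.9914     0.3305
  Equil      0.04203      4.419     0.6671
  solve Keq expr → x = 0.3305; check Q = 3.2590e+04
Then remove 0.202 M of C.
Step 2:
                   A          G          C
  Initial    0.04203      4.419     0.4651
  Change    -0.00669    0.01004   0.003345
  Equil      0.03534      4.429     0.4684
  solve Keq expr → x = 0.003345; check Q = 3.2590e+04

Q₀ = 27.44; Q < K (proceeds forward)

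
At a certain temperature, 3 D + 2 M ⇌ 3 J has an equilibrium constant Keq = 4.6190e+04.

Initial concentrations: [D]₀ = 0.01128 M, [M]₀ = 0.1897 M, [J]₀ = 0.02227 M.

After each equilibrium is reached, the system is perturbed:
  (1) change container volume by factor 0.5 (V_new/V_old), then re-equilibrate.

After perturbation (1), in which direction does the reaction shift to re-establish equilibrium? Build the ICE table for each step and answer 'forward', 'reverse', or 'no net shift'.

Q₀ = 213.8 vs Keq = 4.6190e+04 ⇒ Q<K, forward
Step 1:
                  D         M         J
  Initial   0.01128    0.1897   0.02227
  Change  -0.008618 -0.005746  0.008618
  Equil    0.002662     0.184   0.03089
  solve Keq expr → x = 0.002873; check Q = 4.6190e+04
Then change container volume by factor 0.5 (V_new/V_old).
Step 2:
                  D         M         J
  Initial  0.005323    0.3679   0.06178
  Change  -0.001861 -0.001241  0.001861
  Equil    0.003462    0.3667   0.06364
  solve Keq expr → x = 6.2032e-04; check Q = 4.6190e+04

Direction: forward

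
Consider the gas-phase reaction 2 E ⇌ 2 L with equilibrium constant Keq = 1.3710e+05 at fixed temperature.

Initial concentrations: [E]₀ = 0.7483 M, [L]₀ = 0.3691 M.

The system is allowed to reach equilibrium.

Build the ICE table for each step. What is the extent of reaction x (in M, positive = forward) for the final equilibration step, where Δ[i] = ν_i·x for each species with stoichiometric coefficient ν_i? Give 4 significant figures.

x = 0.3726 M

Q₀ = 0.2433 vs Keq = 1.3710e+05 ⇒ Q<K, forward
Step 1:
                   E          L
  I           0.7483     0.3691
  C          -0.7453     0.7453
  E          0.00301      1.114
  solve Keq expr → x = 0.3726; check Q = 1.3710e+05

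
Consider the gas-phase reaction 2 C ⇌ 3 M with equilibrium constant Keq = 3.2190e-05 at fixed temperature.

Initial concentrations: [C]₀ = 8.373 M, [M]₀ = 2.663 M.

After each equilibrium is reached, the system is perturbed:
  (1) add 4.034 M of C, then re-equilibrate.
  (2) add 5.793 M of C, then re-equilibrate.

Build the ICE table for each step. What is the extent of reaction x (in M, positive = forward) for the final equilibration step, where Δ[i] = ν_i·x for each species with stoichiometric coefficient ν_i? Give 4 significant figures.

Q₀ = 0.2694 vs Keq = 3.2190e-05 ⇒ Q>K, reverse
Step 1:
                  C         M
  init        8.373     2.663
  Δ           1.677    -2.515
  eq          10.05    0.1481
  solve Keq expr → x = -0.8383; check Q = 3.2190e-05
Then add 4.034 M of C.
Step 2:
                  C         M
  init        14.08    0.1481
  Δ        -0.02477   0.03716
  eq          14.06    0.1853
  solve Keq expr → x = 0.01239; check Q = 3.2190e-05
Then add 5.793 M of C.
Step 3:
                  C         M
  init        19.85    0.1853
  Δ        -0.03178   0.04768
  eq          19.82     0.233
  solve Keq expr → x = 0.01589; check Q = 3.2190e-05

x = 0.01589 M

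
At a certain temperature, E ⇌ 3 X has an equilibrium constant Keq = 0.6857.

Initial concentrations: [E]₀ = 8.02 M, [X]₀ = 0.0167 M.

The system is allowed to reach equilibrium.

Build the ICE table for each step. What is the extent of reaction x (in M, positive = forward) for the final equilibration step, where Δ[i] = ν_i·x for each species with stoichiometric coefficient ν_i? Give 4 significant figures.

Q₀ = 5.8073e-07 vs Keq = 0.6857 ⇒ Q<K, forward
Step 1:
                  E         X
  Initial      8.02    0.0167
  Change    -0.5686     1.706
  Equil       7.451     1.722
  solve Keq expr → x = 0.5686; check Q = 0.6857

x = 0.5686 M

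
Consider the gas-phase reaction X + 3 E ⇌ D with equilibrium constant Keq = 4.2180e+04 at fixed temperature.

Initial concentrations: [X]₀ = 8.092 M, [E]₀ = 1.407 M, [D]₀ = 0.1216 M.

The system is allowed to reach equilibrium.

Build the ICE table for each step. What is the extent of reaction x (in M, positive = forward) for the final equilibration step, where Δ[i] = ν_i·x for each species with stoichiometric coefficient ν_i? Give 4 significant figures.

Q₀ = 0.005395 vs Keq = 4.2180e+04 ⇒ Q<K, forward
Step 1:
                  X         E         D
  I           8.092     1.407    0.1216
  C         -0.4649    -1.395    0.4649
  E           7.627   0.01222    0.5865
  solve Keq expr → x = 0.4649; check Q = 4.2180e+04

x = 0.4649 M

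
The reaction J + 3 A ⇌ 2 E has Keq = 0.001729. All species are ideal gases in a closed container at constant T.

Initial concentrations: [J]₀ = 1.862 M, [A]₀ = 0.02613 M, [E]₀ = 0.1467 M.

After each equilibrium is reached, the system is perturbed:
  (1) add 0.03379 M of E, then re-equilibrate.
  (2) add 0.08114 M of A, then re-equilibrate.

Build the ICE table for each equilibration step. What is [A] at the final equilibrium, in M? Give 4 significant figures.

[A]_eq = 0.3593 M

Q₀ = 647.8 vs Keq = 0.001729 ⇒ Q>K, reverse
Step 1:
                   J          A          E
  I            1.862    0.02613     0.1467
  C          0.07003     0.2101    -0.1401
  E            1.932     0.2362   0.006636
  solve Keq expr → x = -0.07003; check Q = 0.001729
Then add 0.03379 M of E.
Step 2:
                   J          A          E
  I            1.932     0.2362    0.04043
  C          0.01583    0.04748   -0.03166
  E            1.948     0.2837    0.00877
  solve Keq expr → x = -0.01583; check Q = 0.001729
Then add 0.08114 M of A.
Step 3:
                   J          A          E
  I            1.948     0.3649    0.00877
  C        -0.001861  -0.005582   0.003721
  E            1.946     0.3593    0.01249
  solve Keq expr → x = 0.001861; check Q = 0.001729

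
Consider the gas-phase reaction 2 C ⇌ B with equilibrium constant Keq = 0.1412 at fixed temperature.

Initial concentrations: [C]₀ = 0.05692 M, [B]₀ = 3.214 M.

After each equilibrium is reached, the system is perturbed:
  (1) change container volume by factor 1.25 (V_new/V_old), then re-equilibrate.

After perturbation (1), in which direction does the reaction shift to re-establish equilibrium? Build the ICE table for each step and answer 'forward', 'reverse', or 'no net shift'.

Q₀ = 992 vs Keq = 0.1412 ⇒ Q>K, reverse
Step 1:
                  C         B
  I         0.05692     3.214
  C           3.281    -1.641
  E           3.338     1.573
  solve Keq expr → x = -1.641; check Q = 0.1412
Then change container volume by factor 1.25 (V_new/V_old).
Step 2:
                  C         B
  I            2.67     1.259
  C          0.1964  -0.09819
  E           2.867     1.161
  solve Keq expr → x = -0.09819; check Q = 0.1412

Direction: reverse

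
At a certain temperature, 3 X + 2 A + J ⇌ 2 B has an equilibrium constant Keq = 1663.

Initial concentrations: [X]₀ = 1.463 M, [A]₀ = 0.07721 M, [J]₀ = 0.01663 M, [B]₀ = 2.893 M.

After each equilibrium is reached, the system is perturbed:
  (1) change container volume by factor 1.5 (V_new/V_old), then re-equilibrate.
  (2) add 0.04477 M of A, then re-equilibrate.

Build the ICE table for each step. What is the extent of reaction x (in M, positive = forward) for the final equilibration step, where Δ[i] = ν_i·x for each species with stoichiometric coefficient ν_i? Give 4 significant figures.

Q₀ = 2.6960e+04 vs Keq = 1663 ⇒ Q>K, reverse
Step 1:
                    X           A           J           B
  I             1.463     0.07721     0.01663       2.893
  C             0.111     0.07397     0.03699    -0.07397
  E             1.574      0.1512     0.05362       2.819
  solve Keq expr → x = -0.03699; check Q = 1663
Then change container volume by factor 1.5 (V_new/V_old).
Step 2:
                    X           A           J           B
  I             1.049      0.1008     0.03574       1.879
  C           0.07641     0.05094     0.02547    -0.05094
  E             1.126      0.1517     0.06121       1.828
  solve Keq expr → x = -0.02547; check Q = 1663
Then add 0.04477 M of A.
Step 3:
                    X           A           J           B
  I             1.126      0.1965     0.06121       1.828
  C          -0.03121    -0.02081     -0.0104     0.02081
  E             1.095      0.1757     0.05081       1.849
  solve Keq expr → x = 0.0104; check Q = 1663

x = 0.0104 M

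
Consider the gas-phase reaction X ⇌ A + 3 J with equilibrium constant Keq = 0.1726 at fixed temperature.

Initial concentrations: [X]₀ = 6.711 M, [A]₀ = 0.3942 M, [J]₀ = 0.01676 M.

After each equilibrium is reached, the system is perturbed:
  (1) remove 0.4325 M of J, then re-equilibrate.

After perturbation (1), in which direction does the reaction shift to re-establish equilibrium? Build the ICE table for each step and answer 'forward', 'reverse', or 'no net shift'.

Q₀ = 2.7654e-07 vs Keq = 0.1726 ⇒ Q<K, forward
Step 1:
                  X         A         J
  Initial     6.711    0.3942   0.01676
  Change    -0.3701    0.3701      1.11
  Equil       6.341    0.7643     1.127
  solve Keq expr → x = 0.3701; check Q = 0.1726
Then remove 0.4325 M of J.
Step 2:
                  X         A         J
  Initial     6.341    0.7643    0.6946
  Change    -0.1235    0.1235    0.3706
  Equil       6.217    0.8879     1.065
  solve Keq expr → x = 0.1235; check Q = 0.1726

Direction: forward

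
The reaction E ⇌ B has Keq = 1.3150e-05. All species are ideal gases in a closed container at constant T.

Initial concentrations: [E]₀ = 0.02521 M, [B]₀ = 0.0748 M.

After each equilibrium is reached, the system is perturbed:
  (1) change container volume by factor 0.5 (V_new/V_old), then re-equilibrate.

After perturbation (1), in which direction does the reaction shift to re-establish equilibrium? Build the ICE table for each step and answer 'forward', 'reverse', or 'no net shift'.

Direction: no net shift

Q₀ = 2.967 vs Keq = 1.3150e-05 ⇒ Q>K, reverse
Step 1:
                   E          B
  I          0.02521     0.0748
  C           0.0748    -0.0748
  E              0.1 1.3151e-06
  solve Keq expr → x = -0.0748; check Q = 1.3150e-05
Then change container volume by factor 0.5 (V_new/V_old).
Step 2:
                   E          B
  I              0.2 2.6302e-06
  C                0          0
  E              0.2 2.6302e-06
  solve Keq expr → x = 0; check Q = 1.3150e-05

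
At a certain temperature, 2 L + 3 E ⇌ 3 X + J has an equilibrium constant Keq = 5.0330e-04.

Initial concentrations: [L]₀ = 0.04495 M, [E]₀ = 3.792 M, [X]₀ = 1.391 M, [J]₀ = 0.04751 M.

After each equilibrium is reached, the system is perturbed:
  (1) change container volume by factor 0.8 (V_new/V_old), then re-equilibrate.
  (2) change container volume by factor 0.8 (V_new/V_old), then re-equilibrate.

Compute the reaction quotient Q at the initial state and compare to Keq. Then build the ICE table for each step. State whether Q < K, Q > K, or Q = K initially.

Q₀ = 1.161 vs Keq = 5.0330e-04 ⇒ Q>K, reverse
Step 1:
                    L           E           X           J
  init        0.04495       3.792       1.391     0.04751
  Δ           0.09441      0.1416     -0.1416     -0.0472
  eq           0.1394       3.934       1.249  3.0506e-04
  solve Keq expr → x = -0.0472; check Q = 5.0330e-04
Then change container volume by factor 0.8 (V_new/V_old).
Step 2:
                    L           E           X           J
  init         0.1742       4.917       1.562  3.8133e-04
  Δ       -1.8793e-04 -2.8189e-04  2.8189e-04  9.3965e-05
  eq            0.174       4.917       1.562  4.7529e-04
  solve Keq expr → x = 9.3965e-05; check Q = 5.0330e-04
Then change container volume by factor 0.8 (V_new/V_old).
Step 3:
                    L           E           X           J
  init         0.2175       6.146       1.953  5.9412e-04
  Δ       -2.9176e-04 -4.3765e-04  4.3765e-04  1.4588e-04
  eq           0.2172       6.145       1.953  7.4000e-04
  solve Keq expr → x = 1.4588e-04; check Q = 5.0330e-04

Q₀ = 1.161; Q > K (proceeds reverse)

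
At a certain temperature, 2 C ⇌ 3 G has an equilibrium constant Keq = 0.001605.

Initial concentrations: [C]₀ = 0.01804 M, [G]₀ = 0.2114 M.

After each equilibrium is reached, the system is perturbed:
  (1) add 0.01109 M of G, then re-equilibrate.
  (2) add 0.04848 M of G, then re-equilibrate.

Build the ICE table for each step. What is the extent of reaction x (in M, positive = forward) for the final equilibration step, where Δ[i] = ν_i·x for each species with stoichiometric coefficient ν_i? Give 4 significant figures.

x = -0.01474 M

Q₀ = 29.03 vs Keq = 0.001605 ⇒ Q>K, reverse
Step 1:
                    C           G
  init        0.01804      0.2114
  Δ            0.1201     -0.1801
  eq           0.1381     0.03128
  solve Keq expr → x = -0.06004; check Q = 0.001605
Then add 0.01109 M of G.
Step 2:
                    C           G
  init         0.1381     0.04237
  Δ          0.006722    -0.01008
  eq           0.1448     0.03229
  solve Keq expr → x = -0.003361; check Q = 0.001605
Then add 0.04848 M of G.
Step 3:
                    C           G
  init         0.1448     0.08077
  Δ           0.02949    -0.04423
  eq           0.1743     0.03654
  solve Keq expr → x = -0.01474; check Q = 0.001605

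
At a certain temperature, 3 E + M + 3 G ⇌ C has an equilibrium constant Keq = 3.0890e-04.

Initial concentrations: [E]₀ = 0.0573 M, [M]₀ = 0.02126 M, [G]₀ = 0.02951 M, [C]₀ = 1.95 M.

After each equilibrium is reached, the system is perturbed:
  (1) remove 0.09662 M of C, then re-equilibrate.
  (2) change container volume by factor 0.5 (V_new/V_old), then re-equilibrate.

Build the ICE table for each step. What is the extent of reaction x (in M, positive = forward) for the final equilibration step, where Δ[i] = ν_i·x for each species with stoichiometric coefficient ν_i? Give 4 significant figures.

x = 0.9518 M

Q₀ = 1.8971e+10 vs Keq = 3.0890e-04 ⇒ Q>K, reverse
Step 1:
                  E         M         G         C
  Initial    0.0573   0.02126   0.02951      1.95
  Change      3.532     1.177     3.532    -1.177
  Equil       3.589     1.198     3.561    0.7728
  solve Keq expr → x = -1.177; check Q = 3.0890e-04
Then remove 0.09662 M of C.
Step 2:
                  E         M         G         C
  Initial     3.589     1.198     3.561    0.6762
  Change   -0.05434  -0.01811  -0.05434   0.01811
  Equil       3.535      1.18     3.507    0.6943
  solve Keq expr → x = 0.01811; check Q = 3.0890e-04
Then change container volume by factor 0.5 (V_new/V_old).
Step 3:
                  E         M         G         C
  Initial     7.069     2.361     7.014     1.389
  Change     -2.856   -0.9518    -2.856    0.9518
  Equil       4.214     1.409     4.158      2.34
  solve Keq expr → x = 0.9518; check Q = 3.0890e-04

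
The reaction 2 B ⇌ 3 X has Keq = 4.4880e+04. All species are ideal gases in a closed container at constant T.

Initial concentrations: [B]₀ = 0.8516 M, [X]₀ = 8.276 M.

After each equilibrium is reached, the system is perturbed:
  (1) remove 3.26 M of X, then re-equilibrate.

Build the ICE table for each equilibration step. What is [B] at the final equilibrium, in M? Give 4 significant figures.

[B]_eq = 0.0726 M

Q₀ = 781.6 vs Keq = 4.4880e+04 ⇒ Q<K, forward
Step 1:
                  B         X
  I          0.8516     8.276
  C         -0.7166     1.075
  E           0.135     9.351
  solve Keq expr → x = 0.3583; check Q = 4.4880e+04
Then remove 3.26 M of X.
Step 2:
                  B         X
  I           0.135     6.091
  C        -0.06238   0.09357
  E          0.0726     6.185
  solve Keq expr → x = 0.03119; check Q = 4.4880e+04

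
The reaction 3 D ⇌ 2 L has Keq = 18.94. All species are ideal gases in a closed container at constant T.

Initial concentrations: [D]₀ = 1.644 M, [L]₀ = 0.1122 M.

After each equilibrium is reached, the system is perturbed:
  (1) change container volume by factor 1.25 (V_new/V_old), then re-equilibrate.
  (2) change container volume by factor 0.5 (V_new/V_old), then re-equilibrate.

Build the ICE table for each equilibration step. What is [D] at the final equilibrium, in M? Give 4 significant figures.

Q₀ = 0.002833 vs Keq = 18.94 ⇒ Q<K, forward
Step 1:
                  D         L
  Initial     1.644    0.1122
  Change     -1.278    0.8519
  Equil      0.3661    0.9641
  solve Keq expr → x = 0.426; check Q = 18.94
Then change container volume by factor 1.25 (V_new/V_old).
Step 2:
                  D         L
  Initial    0.2929    0.7713
  Change    0.01913  -0.01275
  Equil       0.312    0.7585
  solve Keq expr → x = -0.006376; check Q = 18.94
Then change container volume by factor 0.5 (V_new/V_old).
Step 3:
                  D         L
  Initial    0.6241     1.517
  Change    -0.1125   0.07503
  Equil      0.5115     1.592
  solve Keq expr → x = 0.03751; check Q = 18.94

[D]_eq = 0.5115 M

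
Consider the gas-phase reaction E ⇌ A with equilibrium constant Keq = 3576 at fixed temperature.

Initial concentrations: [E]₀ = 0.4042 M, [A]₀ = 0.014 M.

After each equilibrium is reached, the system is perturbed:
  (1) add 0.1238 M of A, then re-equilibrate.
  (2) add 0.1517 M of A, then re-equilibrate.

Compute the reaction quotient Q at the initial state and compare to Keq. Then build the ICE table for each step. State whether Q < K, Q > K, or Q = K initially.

Q₀ = 0.03464; Q < K (proceeds forward)

Q₀ = 0.03464 vs Keq = 3576 ⇒ Q<K, forward
Step 1:
                   E          A
  init        0.4042      0.014
  Δ          -0.4041     0.4041
  eq      1.1691e-04     0.4181
  solve Keq expr → x = 0.4041; check Q = 3576
Then add 0.1238 M of A.
Step 2:
                   E          A
  init    1.1691e-04     0.5419
  Δ       3.4610e-05 -3.4610e-05
  eq      1.5152e-04     0.5418
  solve Keq expr → x = -3.4610e-05; check Q = 3576
Then add 0.1517 M of A.
Step 3:
                   E          A
  init    1.5152e-04     0.6935
  Δ       4.2410e-05 -4.2410e-05
  eq      1.9393e-04     0.6935
  solve Keq expr → x = -4.2410e-05; check Q = 3576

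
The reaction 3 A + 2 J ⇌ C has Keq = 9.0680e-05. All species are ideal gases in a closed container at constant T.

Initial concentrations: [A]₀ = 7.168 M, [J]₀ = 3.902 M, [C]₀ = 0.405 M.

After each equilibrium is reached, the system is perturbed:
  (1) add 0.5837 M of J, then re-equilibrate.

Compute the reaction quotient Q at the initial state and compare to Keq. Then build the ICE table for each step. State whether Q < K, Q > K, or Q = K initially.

Q₀ = 7.2225e-05 vs Keq = 9.0680e-05 ⇒ Q<K, forward
Step 1:
                    A           J           C
  Initial       7.168       3.902       0.405
  Change      -0.1472    -0.09814     0.04907
  Equil         7.021       3.804      0.4541
  solve Keq expr → x = 0.04907; check Q = 9.0680e-05
Then add 0.5837 M of J.
Step 2:
                    A           J           C
  Initial       7.021       4.388      0.4541
  Change      -0.2001     -0.1334     0.06669
  Equil         6.821       4.254      0.5208
  solve Keq expr → x = 0.06669; check Q = 9.0680e-05

Q₀ = 7.2225e-05; Q < K (proceeds forward)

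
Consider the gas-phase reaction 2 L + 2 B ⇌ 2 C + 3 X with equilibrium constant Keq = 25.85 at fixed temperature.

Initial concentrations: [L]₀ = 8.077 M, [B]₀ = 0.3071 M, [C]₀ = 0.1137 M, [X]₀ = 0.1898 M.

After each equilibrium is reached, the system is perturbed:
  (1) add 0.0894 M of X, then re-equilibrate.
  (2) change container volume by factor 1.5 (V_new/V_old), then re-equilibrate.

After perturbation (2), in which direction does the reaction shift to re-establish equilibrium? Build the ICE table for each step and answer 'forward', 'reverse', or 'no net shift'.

Q₀ = 1.4366e-05 vs Keq = 25.85 ⇒ Q<K, forward
Step 1:
                  L         B         C         X
  init        8.077    0.3071    0.1137    0.1898
  Δ         -0.3017   -0.3017    0.3017    0.4525
  eq          7.775  0.005409    0.4154    0.6423
  solve Keq expr → x = 0.1508; check Q = 25.85
Then add 0.0894 M of X.
Step 2:
                  L         B         C         X
  init        7.775  0.005409    0.4154    0.7317
  Δ        0.001126  0.001126 -0.001126 -0.001689
  eq          7.776  0.006536    0.4143      0.73
  solve Keq expr → x = -5.6313e-04; check Q = 25.85
Then change container volume by factor 1.5 (V_new/V_old).
Step 3:
                  L         B         C         X
  init        5.184  0.004357    0.2762    0.4867
  Δ       -7.7620e-04 -7.7620e-04 7.7620e-04  0.001164
  eq          5.184  0.003581     0.277    0.4879
  solve Keq expr → x = 3.8810e-04; check Q = 25.85

Direction: forward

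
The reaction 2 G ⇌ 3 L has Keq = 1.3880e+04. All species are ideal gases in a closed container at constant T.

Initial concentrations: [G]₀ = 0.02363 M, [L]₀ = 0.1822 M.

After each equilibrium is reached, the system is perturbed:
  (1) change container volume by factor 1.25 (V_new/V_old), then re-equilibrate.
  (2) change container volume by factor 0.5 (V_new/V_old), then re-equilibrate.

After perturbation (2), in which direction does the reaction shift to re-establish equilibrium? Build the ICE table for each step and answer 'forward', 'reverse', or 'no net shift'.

Q₀ = 10.83 vs Keq = 1.3880e+04 ⇒ Q<K, forward
Step 1:
                   G          L
  Initial    0.02363     0.1822
  Change    -0.02278    0.03416
  Equil   8.5424e-04     0.2164
  solve Keq expr → x = 0.01139; check Q = 1.3880e+04
Then change container volume by factor 1.25 (V_new/V_old).
Step 2:
                   G          L
  Initial 6.8339e-04     0.1731
  Change  -7.1579e-05 1.0737e-04
  Equil   6.1182e-04     0.1732
  solve Keq expr → x = 3.5790e-05; check Q = 1.3880e+04
Then change container volume by factor 0.5 (V_new/V_old).
Step 3:
                   G          L
  Initial   0.001224     0.3464
  Change  5.0121e-04 -7.5182e-04
  Equil     0.001725     0.3456
  solve Keq expr → x = -2.5061e-04; check Q = 1.3880e+04

Direction: reverse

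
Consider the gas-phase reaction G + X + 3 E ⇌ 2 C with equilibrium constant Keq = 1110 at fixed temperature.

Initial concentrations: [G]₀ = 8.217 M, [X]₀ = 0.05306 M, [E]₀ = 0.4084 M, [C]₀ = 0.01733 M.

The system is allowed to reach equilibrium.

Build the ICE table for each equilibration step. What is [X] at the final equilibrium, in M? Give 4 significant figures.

[X]_eq = 1.0784e-04 M

Q₀ = 0.01011 vs Keq = 1110 ⇒ Q<K, forward
Step 1:
                   G          X          E          C
  I            8.217    0.05306     0.4084    0.01733
  C         -0.05295   -0.05295    -0.1589     0.1059
  E            8.164 1.0784e-04     0.2495     0.1232
  solve Keq expr → x = 0.05295; check Q = 1110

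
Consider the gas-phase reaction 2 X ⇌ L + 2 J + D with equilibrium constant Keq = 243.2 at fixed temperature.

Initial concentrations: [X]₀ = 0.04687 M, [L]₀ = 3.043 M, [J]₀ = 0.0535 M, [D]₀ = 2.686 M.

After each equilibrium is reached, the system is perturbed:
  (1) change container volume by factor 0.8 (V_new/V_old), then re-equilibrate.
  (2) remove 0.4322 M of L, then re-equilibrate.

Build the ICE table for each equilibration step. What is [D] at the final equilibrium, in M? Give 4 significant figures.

[D]_eq = 3.376 M

Q₀ = 10.65 vs Keq = 243.2 ⇒ Q<K, forward
Step 1:
                  X         L         J         D
  init      0.04687     3.043    0.0535     2.686
  Δ        -0.03125   0.01562   0.03125   0.01562
  eq        0.01562     3.059   0.08475     2.702
  solve Keq expr → x = 0.01562; check Q = 243.2
Then change container volume by factor 0.8 (V_new/V_old).
Step 2:
                  X         L         J         D
  init      0.01953     3.823    0.1059     3.377
  Δ        0.003957 -0.001979 -0.003957 -0.001979
  eq        0.02348     3.821     0.102     3.375
  solve Keq expr → x = -0.001979; check Q = 243.2
Then remove 0.4322 M of L.
Step 3:
                  X         L         J         D
  init      0.02348     3.389     0.102     3.375
  Δ       -0.001121 5.6053e-04  0.001121 5.6053e-04
  eq        0.02236      3.39    0.1031     3.376
  solve Keq expr → x = 5.6053e-04; check Q = 243.2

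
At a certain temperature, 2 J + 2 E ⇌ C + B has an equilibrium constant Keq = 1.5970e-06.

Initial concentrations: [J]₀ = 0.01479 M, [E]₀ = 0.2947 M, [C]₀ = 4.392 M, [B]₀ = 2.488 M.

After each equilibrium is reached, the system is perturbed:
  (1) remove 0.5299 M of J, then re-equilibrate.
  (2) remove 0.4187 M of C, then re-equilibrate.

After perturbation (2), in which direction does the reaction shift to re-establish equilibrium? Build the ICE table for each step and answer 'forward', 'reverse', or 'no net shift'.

Q₀ = 5.7520e+05 vs Keq = 1.5970e-06 ⇒ Q>K, reverse
Step 1:
                    J           E           C           B
  I           0.01479      0.2947       4.392       2.488
  C             4.975       4.975      -2.487      -2.487
  E              4.99        5.27       1.905  5.7968e-04
  solve Keq expr → x = -2.487; check Q = 1.5970e-06
Then remove 0.5299 M of J.
Step 2:
                    J           E           C           B
  I              4.46        5.27       1.905  5.7968e-04
  C        2.3294e-04  2.3294e-04 -1.1647e-04 -1.1647e-04
  E              4.46        5.27       1.904  4.6321e-04
  solve Keq expr → x = -1.1647e-04; check Q = 1.5970e-06
Then remove 0.4187 M of C.
Step 3:
                    J           E           C           B
  I              4.46        5.27       1.486  4.6321e-04
  C       -2.6071e-04 -2.6071e-04  1.3036e-04  1.3036e-04
  E              4.46        5.27       1.486  5.9357e-04
  solve Keq expr → x = 1.3036e-04; check Q = 1.5970e-06

Direction: forward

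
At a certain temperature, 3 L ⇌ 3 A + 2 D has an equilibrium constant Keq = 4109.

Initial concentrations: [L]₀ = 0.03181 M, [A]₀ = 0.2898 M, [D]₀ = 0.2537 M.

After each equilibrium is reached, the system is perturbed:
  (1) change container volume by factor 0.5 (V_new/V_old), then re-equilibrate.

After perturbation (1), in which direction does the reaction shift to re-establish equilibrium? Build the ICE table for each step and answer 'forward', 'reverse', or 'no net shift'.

Q₀ = 48.67 vs Keq = 4109 ⇒ Q<K, forward
Step 1:
                  L         A         D
  init      0.03181    0.2898    0.2537
  Δ        -0.02365   0.02365   0.01576
  eq       0.008164    0.3134    0.2695
  solve Keq expr → x = 0.007882; check Q = 4109
Then change container volume by factor 0.5 (V_new/V_old).
Step 2:
                  L         A         D
  init      0.01633    0.6269    0.5389
  Δ        0.009028 -0.009028 -0.006018
  eq        0.02536    0.6179    0.5329
  solve Keq expr → x = -0.003009; check Q = 4109

Direction: reverse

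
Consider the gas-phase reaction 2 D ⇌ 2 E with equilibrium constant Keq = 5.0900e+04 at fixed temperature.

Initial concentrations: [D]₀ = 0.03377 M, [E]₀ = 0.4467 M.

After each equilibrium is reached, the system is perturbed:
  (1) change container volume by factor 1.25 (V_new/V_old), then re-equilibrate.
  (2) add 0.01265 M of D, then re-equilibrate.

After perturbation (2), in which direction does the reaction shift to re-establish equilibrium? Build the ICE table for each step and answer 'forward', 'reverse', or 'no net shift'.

Q₀ = 175 vs Keq = 5.0900e+04 ⇒ Q<K, forward
Step 1:
                    D           E
  I           0.03377      0.4467
  C          -0.03165     0.03165
  E           0.00212      0.4783
  solve Keq expr → x = 0.01582; check Q = 5.0900e+04
Then change container volume by factor 1.25 (V_new/V_old).
Step 2:
                    D           E
  I          0.001696      0.3827
  C                 0           0
  E          0.001696      0.3827
  solve Keq expr → x = 0; check Q = 5.0900e+04
Then add 0.01265 M of D.
Step 3:
                    D           E
  I           0.01435      0.3827
  C          -0.01259     0.01259
  E          0.001752      0.3953
  solve Keq expr → x = 0.006297; check Q = 5.0900e+04

Direction: forward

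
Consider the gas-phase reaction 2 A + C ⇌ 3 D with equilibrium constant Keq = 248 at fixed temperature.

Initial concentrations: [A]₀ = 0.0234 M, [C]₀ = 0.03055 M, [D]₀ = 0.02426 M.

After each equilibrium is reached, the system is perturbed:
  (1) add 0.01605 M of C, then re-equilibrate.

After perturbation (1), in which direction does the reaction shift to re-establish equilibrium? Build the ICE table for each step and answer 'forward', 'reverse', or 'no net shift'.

Q₀ = 0.8536 vs Keq = 248 ⇒ Q<K, forward
Step 1:
                   A          C          D
  init        0.0234    0.03055    0.02426
  Δ          -0.0183  -0.009148    0.02745
  eq        0.005103     0.0214    0.05171
  solve Keq expr → x = 0.009148; check Q = 248
Then add 0.01605 M of C.
Step 2:
                   A          C          D
  init      0.005103    0.03745    0.05171
  Δ        -0.001041 -5.2054e-04   0.001562
  eq        0.004062    0.03693    0.05327
  solve Keq expr → x = 5.2054e-04; check Q = 248

Direction: forward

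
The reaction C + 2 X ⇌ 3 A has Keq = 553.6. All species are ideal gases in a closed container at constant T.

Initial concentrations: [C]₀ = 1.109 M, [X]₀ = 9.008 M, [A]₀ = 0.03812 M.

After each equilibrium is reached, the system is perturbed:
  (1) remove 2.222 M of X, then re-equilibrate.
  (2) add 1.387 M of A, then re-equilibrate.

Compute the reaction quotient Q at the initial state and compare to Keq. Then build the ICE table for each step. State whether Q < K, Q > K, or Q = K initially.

Q₀ = 6.1556e-07 vs Keq = 553.6 ⇒ Q<K, forward
Step 1:
                   C          X          A
  I            1.109      9.008    0.03812
  C           -1.108     -2.215      3.323
  E         0.001486      6.793      3.361
  solve Keq expr → x = 1.108; check Q = 553.6
Then remove 2.222 M of X.
Step 2:
                   C          X          A
  I         0.001486      4.571      3.361
  C         0.001775    0.00355  -0.005325
  E         0.003261      4.575      3.355
  solve Keq expr → x = -0.001775; check Q = 553.6
Then add 1.387 M of A.
Step 3:
                   C          X          A
  I         0.003261      4.575      4.742
  C         0.005799     0.0116    -0.0174
  E         0.009059      4.586      4.725
  solve Keq expr → x = -0.005799; check Q = 553.6

Q₀ = 6.1556e-07; Q < K (proceeds forward)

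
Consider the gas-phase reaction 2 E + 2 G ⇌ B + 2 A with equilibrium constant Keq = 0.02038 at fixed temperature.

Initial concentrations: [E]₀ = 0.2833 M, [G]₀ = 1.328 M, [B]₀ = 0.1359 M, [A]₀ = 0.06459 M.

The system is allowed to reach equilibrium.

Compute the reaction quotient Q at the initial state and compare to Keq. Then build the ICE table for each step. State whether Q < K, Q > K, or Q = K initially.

Q₀ = 0.004006; Q < K (proceeds forward)

Q₀ = 0.004006 vs Keq = 0.02038 ⇒ Q<K, forward
Step 1:
                   E          G          B          A
  Initial     0.2833      1.328     0.1359    0.06459
  Change    -0.04504   -0.04504    0.02252    0.04504
  Equil       0.2383      1.283     0.1584     0.1096
  solve Keq expr → x = 0.02252; check Q = 0.02038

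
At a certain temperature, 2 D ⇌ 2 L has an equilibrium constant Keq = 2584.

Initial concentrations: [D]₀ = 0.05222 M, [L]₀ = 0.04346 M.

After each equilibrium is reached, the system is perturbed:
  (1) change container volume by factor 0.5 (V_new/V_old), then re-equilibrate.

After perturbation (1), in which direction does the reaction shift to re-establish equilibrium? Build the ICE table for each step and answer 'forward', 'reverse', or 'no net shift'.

Direction: no net shift

Q₀ = 0.6926 vs Keq = 2584 ⇒ Q<K, forward
Step 1:
                  D         L
  Initial   0.05222   0.04346
  Change   -0.05037   0.05037
  Equil    0.001846   0.09383
  solve Keq expr → x = 0.02519; check Q = 2584
Then change container volume by factor 0.5 (V_new/V_old).
Step 2:
                  D         L
  Initial  0.003692    0.1877
  Change          0         0
  Equil    0.003692    0.1877
  solve Keq expr → x = 0; check Q = 2584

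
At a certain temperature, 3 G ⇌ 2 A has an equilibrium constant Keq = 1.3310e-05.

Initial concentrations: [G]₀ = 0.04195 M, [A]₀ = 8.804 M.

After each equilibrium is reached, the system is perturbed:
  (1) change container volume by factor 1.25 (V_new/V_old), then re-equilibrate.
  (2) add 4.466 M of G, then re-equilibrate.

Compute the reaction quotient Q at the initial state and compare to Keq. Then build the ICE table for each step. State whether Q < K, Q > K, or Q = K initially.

Q₀ = 1.0499e+06 vs Keq = 1.3310e-05 ⇒ Q>K, reverse
Step 1:
                   G          A
  init       0.04195      8.804
  Δ            12.95     -8.633
  eq           12.99     0.1708
  solve Keq expr → x = -4.317; check Q = 1.3310e-05
Then change container volume by factor 1.25 (V_new/V_old).
Step 2:
                   G          A
  init         10.39     0.1367
  Δ          0.02108   -0.01406
  eq           10.41     0.1226
  solve Keq expr → x = -0.007028; check Q = 1.3310e-05
Then add 4.466 M of G.
Step 3:
                   G          A
  init         14.88     0.1226
  Δ          -0.1262    0.08414
  eq           14.75     0.2068
  solve Keq expr → x = 0.04207; check Q = 1.3310e-05

Q₀ = 1.0499e+06; Q > K (proceeds reverse)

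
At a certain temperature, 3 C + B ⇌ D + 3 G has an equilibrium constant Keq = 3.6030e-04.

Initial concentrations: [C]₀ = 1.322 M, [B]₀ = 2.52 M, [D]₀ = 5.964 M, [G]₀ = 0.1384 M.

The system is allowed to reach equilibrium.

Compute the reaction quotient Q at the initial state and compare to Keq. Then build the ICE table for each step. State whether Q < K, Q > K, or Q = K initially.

Q₀ = 0.002716; Q > K (proceeds reverse)

Q₀ = 0.002716 vs Keq = 3.6030e-04 ⇒ Q>K, reverse
Step 1:
                    C           B           D           G
  init          1.322        2.52       5.964      0.1384
  Δ           0.06409     0.02136    -0.02136    -0.06409
  eq            1.386       2.541       5.943     0.07431
  solve Keq expr → x = -0.02136; check Q = 3.6030e-04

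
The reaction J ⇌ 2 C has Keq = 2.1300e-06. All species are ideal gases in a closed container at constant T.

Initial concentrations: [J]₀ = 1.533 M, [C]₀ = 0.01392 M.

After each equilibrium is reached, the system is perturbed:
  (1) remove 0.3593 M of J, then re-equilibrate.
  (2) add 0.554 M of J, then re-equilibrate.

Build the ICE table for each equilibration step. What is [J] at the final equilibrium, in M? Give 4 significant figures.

[J]_eq = 1.734 M

Q₀ = 1.2640e-04 vs Keq = 2.1300e-06 ⇒ Q>K, reverse
Step 1:
                   J          C
  Initial      1.533    0.01392
  Change    0.006055   -0.01211
  Equil        1.539   0.001811
  solve Keq expr → x = -0.006055; check Q = 2.1300e-06
Then remove 0.3593 M of J.
Step 2:
                   J          C
  Initial       1.18   0.001811
  Change  1.1265e-04 -2.2529e-04
  Equil         1.18   0.001585
  solve Keq expr → x = -1.1265e-04; check Q = 2.1300e-06
Then add 0.554 M of J.
Step 3:
                   J          C
  Initial      1.734   0.001585
  Change  -1.6819e-04 3.3638e-04
  Equil        1.734   0.001922
  solve Keq expr → x = 1.6819e-04; check Q = 2.1300e-06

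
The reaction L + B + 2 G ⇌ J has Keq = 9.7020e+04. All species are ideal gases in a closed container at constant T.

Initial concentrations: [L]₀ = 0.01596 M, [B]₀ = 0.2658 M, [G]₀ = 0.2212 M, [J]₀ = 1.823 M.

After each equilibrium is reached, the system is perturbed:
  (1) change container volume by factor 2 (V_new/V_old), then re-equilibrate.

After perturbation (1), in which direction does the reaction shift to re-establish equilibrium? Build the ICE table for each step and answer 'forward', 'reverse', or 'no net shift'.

Q₀ = 8783 vs Keq = 9.7020e+04 ⇒ Q<K, forward
Step 1:
                   L          B          G          J
  Initial    0.01596     0.2658     0.2212      1.823
  Change    -0.01395   -0.01395    -0.0279    0.01395
  Equil     0.002012     0.2519     0.1933      1.837
  solve Keq expr → x = 0.01395; check Q = 9.7020e+04
Then change container volume by factor 2 (V_new/V_old).
Step 2:
                   L          B          G          J
  Initial   0.001006     0.1259    0.09665     0.9185
  Change    0.005245   0.005245    0.01049  -0.005245
  Equil     0.006251     0.1312     0.1071     0.9132
  solve Keq expr → x = -0.005245; check Q = 9.7020e+04

Direction: reverse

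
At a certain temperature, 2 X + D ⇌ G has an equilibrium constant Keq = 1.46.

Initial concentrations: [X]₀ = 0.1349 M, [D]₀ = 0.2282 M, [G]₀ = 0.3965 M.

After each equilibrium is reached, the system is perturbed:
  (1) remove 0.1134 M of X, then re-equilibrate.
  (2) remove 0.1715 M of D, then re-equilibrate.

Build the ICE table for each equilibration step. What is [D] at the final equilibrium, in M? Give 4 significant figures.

Q₀ = 95.48 vs Keq = 1.46 ⇒ Q>K, reverse
Step 1:
                   X          D          G
  init        0.1349     0.2282     0.3965
  Δ           0.4126     0.2063    -0.2063
  eq          0.5475     0.4345     0.1902
  solve Keq expr → x = -0.2063; check Q = 1.46
Then remove 0.1134 M of X.
Step 2:
                   X          D          G
  init        0.4341     0.4345     0.1902
  Δ          0.05597    0.02799   -0.02799
  eq          0.4901     0.4625     0.1622
  solve Keq expr → x = -0.02799; check Q = 1.46
Then remove 0.1715 M of D.
Step 3:
                   X          D          G
  init        0.4901      0.291     0.1622
  Δ          0.05215    0.02608   -0.02608
  eq          0.5423     0.3171     0.1361
  solve Keq expr → x = -0.02608; check Q = 1.46

[D]_eq = 0.3171 M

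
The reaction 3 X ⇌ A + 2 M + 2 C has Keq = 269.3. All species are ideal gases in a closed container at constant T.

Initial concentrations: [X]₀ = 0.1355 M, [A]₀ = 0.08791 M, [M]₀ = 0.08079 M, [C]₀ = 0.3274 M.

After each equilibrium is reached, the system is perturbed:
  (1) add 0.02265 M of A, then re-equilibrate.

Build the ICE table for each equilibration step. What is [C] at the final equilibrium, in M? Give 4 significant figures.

[C]_eq = 0.4087 M

Q₀ = 0.02472 vs Keq = 269.3 ⇒ Q<K, forward
Step 1:
                   X          A          M          C
  I           0.1355    0.08791    0.08079     0.3274
  C          -0.1227    0.04089    0.08177    0.08177
  E          0.01284     0.1288     0.1626     0.4092
  solve Keq expr → x = 0.04089; check Q = 269.3
Then add 0.02265 M of A.
Step 2:
                   X          A          M          C
  I          0.01284     0.1514     0.1626     0.4092
  C       6.7094e-04 -2.2365e-04 -4.4730e-04 -4.4730e-04
  E          0.01351     0.1512     0.1621     0.4087
  solve Keq expr → x = -2.2365e-04; check Q = 269.3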